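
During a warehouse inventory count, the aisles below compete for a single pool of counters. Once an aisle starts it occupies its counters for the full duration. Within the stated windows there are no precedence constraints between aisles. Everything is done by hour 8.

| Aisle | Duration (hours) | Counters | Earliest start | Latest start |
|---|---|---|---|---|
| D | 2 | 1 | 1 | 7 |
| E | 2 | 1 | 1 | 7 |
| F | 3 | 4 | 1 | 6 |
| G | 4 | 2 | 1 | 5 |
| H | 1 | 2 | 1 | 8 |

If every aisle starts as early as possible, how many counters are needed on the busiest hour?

Early-start schedule: D@1, E@1, F@1, G@1, H@1.
Load per hour: hour 1: 10, hour 2: 8, hour 3: 6, hour 4: 2, hour 5: 0, hour 6: 0, hour 7: 0, hour 8: 0.
Peak is 10.

10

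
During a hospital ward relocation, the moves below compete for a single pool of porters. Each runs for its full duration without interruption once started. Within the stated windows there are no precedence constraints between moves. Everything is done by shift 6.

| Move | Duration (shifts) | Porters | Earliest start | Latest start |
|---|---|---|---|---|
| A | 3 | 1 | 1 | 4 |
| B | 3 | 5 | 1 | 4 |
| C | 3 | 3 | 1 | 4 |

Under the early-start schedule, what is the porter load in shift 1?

At early start, shift 1 has: A, B, C.
Demand: 1 + 5 + 3 = 9.

9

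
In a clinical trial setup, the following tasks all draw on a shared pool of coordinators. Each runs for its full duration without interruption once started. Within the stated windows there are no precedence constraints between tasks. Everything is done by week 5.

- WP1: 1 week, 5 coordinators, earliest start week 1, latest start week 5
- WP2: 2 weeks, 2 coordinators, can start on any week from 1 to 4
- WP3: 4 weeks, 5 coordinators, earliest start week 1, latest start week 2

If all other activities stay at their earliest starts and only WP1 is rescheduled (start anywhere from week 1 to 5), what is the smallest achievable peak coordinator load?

WP1@1: w1:12  w2:7  w3:5  w4:5  w5:0 → peak 12
WP1@2: w1:7  w2:12  w3:5  w4:5  w5:0 → peak 12
WP1@3: w1:7  w2:7  w3:10  w4:5  w5:0 → peak 10
WP1@4: w1:7  w2:7  w3:5  w4:10  w5:0 → peak 10
WP1@5: w1:7  w2:7  w3:5  w4:5  w5:5 → peak 7
Best is WP1@5, peak 7.

7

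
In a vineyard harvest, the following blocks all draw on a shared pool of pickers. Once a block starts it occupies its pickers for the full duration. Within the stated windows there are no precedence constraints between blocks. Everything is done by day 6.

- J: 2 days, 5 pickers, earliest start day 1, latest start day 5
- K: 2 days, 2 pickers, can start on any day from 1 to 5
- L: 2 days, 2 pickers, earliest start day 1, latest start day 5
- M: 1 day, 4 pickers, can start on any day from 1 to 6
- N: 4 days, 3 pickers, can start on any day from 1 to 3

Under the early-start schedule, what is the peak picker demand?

Early-start schedule: J@1, K@1, L@1, M@1, N@1.
Load per day: day 1: 16, day 2: 12, day 3: 3, day 4: 3, day 5: 0, day 6: 0.
Peak is 16.

16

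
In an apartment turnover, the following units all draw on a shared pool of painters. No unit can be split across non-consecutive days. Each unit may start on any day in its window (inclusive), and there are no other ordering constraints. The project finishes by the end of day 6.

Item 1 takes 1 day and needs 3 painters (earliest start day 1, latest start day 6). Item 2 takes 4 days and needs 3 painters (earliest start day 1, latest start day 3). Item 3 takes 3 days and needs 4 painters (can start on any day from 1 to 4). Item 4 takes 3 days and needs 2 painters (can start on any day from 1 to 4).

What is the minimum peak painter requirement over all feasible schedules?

7

Early-start (Item 1@1, Item 2@1, Item 3@1, Item 4@1) gives peak 12: d1:12  d2:9  d3:9  d4:3  d5:0  d6:0.
Shift Item 2→2, Item 4→4.
Schedule Item 1@1, Item 2@2, Item 3@1, Item 4@4: d1:7  d2:7  d3:7  d4:5  d5:5  d6:2 — peak 7.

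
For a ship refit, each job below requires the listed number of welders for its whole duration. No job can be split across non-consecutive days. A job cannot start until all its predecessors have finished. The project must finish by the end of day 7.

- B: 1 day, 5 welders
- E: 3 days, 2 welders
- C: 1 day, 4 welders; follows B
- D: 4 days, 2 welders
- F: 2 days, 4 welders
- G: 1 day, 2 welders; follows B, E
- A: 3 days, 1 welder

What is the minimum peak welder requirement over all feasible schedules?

Early-start (B@1, E@1, C@2, D@1, F@1, G@4, A@1) gives peak 14: d1:14  d2:13  d3:5  d4:4  d5:0  d6:0  d7:0.
Shift E→2, D→3, F→6, G→5, A→3.
Schedule B@1, E@2, C@2, D@3, F@6, G@5, A@3: d1:5  d2:6  d3:5  d4:5  d5:5  d6:6  d7:4 — peak 6.
Total welder-days = 36 over 7 days ⇒ peak ≥ ⌈36/7⌉ = 6, so 6 is optimal.

6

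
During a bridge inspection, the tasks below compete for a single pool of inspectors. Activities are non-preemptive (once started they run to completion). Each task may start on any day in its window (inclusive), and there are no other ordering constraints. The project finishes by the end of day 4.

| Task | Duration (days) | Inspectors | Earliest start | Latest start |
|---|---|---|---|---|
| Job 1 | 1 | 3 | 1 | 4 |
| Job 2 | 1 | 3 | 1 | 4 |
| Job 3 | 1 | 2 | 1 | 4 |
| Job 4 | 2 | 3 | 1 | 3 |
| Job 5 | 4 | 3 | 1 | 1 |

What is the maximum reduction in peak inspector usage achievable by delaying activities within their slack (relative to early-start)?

Early-start peak: d1:14  d2:6  d3:3  d4:3 ⇒ 14.
Leveled (Job 1@1, Job 2@2, Job 3@1, Job 4@3, Job 5@1): d1:8  d2:6  d3:6  d4:6 ⇒ 8.
Reduction 14 − 8 = 6.

6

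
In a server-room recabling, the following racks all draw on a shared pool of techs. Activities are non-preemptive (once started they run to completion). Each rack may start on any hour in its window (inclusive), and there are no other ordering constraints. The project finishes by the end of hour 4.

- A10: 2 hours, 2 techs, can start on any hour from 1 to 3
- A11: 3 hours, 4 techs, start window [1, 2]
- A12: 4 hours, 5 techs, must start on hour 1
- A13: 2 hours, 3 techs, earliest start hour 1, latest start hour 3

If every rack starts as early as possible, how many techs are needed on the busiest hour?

14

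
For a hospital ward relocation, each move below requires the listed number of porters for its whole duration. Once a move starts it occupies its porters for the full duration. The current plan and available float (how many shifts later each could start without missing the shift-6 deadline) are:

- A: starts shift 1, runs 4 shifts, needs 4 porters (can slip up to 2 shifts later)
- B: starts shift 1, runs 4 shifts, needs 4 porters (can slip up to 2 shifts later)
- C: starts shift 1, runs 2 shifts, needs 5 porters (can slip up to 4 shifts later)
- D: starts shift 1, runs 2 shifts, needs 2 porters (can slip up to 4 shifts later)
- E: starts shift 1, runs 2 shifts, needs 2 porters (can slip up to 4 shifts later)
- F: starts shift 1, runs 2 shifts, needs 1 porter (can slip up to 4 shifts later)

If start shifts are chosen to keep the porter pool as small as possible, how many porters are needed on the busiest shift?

9

Early-start (A@1, B@1, C@1, D@1, E@1, F@1) gives peak 18: s1:18  s2:18  s3:8  s4:8  s5:0  s6:0.
Shift C→5, D→5, E→5.
Schedule A@1, B@1, C@5, D@5, E@5, F@1: s1:9  s2:9  s3:8  s4:8  s5:9  s6:9 — peak 9.
Total porter-shifts = 52 over 6 shifts ⇒ peak ≥ ⌈52/6⌉ = 9, so 9 is optimal.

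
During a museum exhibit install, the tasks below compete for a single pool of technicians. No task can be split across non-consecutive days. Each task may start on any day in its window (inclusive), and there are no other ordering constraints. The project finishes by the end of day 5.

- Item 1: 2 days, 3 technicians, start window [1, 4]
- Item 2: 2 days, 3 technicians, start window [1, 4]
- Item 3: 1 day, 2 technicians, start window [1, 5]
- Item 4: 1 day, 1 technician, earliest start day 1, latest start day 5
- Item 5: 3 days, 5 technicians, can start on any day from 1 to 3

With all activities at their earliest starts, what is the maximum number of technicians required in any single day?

14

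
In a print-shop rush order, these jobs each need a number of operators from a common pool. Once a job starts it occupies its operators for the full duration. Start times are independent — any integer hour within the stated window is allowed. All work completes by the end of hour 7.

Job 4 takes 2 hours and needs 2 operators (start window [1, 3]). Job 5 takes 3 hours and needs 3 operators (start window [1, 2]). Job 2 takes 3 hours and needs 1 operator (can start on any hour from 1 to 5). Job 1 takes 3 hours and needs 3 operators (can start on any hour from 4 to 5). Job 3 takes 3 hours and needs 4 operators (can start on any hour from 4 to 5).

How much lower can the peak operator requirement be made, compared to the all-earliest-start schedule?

Early-start peak: h1:6  h2:6  h3:4  h4:7  h5:7  h6:7  h7:0 ⇒ 7.
Leveled (Job 4@1, Job 5@1, Job 2@1, Job 1@4, Job 3@4): h1:6  h2:6  h3:4  h4:7  h5:7  h6:7  h7:0 ⇒ 7.
Reduction 7 − 7 = 0.

0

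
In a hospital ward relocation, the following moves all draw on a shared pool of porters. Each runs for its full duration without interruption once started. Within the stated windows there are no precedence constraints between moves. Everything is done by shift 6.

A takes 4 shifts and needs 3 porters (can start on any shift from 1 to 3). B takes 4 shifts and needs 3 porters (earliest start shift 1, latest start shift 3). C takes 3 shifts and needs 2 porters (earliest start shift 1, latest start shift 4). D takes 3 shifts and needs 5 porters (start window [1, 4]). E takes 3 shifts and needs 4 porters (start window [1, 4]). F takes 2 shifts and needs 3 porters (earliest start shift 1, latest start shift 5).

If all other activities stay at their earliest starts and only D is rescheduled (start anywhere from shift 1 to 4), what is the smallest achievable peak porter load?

15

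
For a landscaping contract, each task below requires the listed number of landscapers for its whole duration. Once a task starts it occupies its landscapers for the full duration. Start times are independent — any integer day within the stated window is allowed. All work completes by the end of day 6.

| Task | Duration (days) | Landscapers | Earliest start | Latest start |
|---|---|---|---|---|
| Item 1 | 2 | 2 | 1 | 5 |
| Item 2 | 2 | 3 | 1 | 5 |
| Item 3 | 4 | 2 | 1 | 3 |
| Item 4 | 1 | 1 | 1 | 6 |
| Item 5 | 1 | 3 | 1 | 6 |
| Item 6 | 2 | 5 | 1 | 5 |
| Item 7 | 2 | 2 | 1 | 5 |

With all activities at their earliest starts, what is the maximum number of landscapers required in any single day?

Early-start schedule: Item 1@1, Item 2@1, Item 3@1, Item 4@1, Item 5@1, Item 6@1, Item 7@1.
Load per day: day 1: 18, day 2: 14, day 3: 2, day 4: 2, day 5: 0, day 6: 0.
Peak is 18.

18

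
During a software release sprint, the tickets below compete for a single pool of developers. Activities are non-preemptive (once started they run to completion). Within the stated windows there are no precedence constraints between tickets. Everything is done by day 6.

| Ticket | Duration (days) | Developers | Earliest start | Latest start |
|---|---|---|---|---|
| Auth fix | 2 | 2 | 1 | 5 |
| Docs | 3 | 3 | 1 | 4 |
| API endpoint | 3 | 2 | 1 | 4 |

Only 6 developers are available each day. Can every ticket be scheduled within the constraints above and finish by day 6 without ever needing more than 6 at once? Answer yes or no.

yes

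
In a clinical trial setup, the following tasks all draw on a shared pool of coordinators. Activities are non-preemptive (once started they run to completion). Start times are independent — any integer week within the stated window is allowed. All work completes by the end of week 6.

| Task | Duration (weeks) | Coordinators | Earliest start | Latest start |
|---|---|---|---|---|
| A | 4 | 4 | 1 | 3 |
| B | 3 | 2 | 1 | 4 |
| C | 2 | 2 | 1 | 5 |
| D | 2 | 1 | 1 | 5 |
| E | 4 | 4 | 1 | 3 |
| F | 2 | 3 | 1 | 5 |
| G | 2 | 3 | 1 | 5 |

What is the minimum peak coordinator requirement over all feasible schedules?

10

Early-start (A@1, B@1, C@1, D@1, E@1, F@1, G@1) gives peak 19: w1:19  w2:19  w3:10  w4:8  w5:0  w6:0.
Shift E→3, F→5, G→5.
Schedule A@1, B@1, C@1, D@1, E@3, F@5, G@5: w1:9  w2:9  w3:10  w4:8  w5:10  w6:10 — peak 10.
Total coordinator-weeks = 56 over 6 weeks ⇒ peak ≥ ⌈56/6⌉ = 10, so 10 is optimal.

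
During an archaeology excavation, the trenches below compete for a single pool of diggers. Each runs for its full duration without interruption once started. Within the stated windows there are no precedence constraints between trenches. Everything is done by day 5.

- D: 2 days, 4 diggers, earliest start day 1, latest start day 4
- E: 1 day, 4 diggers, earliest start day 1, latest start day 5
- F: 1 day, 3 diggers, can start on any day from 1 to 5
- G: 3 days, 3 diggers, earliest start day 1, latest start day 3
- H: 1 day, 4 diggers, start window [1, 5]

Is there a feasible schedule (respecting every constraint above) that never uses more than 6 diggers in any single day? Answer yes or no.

The minimum achievable peak is 7; 6 < 7, so no feasible schedule stays within the cap.

no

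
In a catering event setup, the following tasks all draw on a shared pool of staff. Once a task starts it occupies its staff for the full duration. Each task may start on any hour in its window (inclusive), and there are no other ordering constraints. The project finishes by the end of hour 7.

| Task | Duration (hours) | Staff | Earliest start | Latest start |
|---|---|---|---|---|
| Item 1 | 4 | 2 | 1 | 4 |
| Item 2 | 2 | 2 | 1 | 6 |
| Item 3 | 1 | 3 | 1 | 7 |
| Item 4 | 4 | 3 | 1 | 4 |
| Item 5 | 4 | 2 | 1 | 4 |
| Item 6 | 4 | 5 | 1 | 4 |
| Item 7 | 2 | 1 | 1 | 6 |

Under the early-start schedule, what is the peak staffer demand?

Early-start schedule: Item 1@1, Item 2@1, Item 3@1, Item 4@1, Item 5@1, Item 6@1, Item 7@1.
Load per hour: hour 1: 18, hour 2: 15, hour 3: 12, hour 4: 12, hour 5: 0, hour 6: 0, hour 7: 0.
Peak is 18.

18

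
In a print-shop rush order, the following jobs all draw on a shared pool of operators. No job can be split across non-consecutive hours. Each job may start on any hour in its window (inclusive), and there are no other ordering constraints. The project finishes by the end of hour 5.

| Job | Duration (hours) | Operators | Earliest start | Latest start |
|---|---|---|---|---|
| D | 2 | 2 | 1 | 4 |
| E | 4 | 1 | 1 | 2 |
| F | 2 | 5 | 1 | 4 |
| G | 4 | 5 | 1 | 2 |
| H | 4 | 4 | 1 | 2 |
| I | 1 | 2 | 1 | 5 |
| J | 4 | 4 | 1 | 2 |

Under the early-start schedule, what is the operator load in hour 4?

14

At early start, hour 4 has: E, G, H, J.
Demand: 1 + 5 + 4 + 4 = 14.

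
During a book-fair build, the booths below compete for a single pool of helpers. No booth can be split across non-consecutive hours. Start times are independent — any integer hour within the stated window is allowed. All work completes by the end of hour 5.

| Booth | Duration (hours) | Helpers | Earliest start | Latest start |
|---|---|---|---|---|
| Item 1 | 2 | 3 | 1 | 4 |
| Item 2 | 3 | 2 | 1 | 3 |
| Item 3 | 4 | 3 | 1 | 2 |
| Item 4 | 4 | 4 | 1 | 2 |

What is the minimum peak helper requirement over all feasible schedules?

Early-start (Item 1@1, Item 2@1, Item 3@1, Item 4@1) gives peak 12: h1:12  h2:12  h3:9  h4:7  h5:0.
Shift Item 2→3.
Schedule Item 1@1, Item 2@3, Item 3@1, Item 4@1: h1:10  h2:10  h3:9  h4:9  h5:2 — peak 10.

10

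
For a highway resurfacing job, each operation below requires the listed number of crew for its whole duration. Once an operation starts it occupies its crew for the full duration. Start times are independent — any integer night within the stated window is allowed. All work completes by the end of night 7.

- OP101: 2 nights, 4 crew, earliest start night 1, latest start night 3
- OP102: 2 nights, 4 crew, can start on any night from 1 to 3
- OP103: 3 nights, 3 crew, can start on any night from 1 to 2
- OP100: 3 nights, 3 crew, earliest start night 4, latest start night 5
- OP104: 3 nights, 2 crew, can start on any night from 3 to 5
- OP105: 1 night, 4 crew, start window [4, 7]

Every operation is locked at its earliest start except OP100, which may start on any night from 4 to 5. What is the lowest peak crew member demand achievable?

11

OP100@4: n1:11  n2:11  n3:5  n4:9  n5:5  n6:3  n7:0 → peak 11
OP100@5: n1:11  n2:11  n3:5  n4:6  n5:5  n6:3  n7:3 → peak 11
Best is OP100@4, peak 11.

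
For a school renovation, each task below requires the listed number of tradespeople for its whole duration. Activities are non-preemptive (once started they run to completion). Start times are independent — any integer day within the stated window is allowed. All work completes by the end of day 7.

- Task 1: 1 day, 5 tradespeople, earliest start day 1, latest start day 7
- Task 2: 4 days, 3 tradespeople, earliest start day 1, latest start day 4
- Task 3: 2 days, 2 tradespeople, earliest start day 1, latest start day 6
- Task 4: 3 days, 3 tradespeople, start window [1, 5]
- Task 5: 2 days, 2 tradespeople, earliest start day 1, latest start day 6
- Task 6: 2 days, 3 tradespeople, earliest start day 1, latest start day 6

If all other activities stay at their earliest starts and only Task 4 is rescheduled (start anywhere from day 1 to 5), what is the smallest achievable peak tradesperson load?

15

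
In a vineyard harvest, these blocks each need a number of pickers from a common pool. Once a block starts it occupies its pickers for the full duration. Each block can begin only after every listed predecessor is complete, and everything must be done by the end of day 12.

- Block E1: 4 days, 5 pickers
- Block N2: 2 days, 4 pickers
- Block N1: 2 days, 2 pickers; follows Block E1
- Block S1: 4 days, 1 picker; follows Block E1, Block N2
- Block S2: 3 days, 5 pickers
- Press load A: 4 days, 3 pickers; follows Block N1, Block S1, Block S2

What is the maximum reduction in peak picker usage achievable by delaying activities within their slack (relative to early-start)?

Early-start peak: d1:14  d2:14  d3:10  d4:5  d5:3  d6:3  d7:1  d8:1  d9:3  d10:3  d11:3  d12:3 ⇒ 14.
Leveled (Block E1@1, Block N2@1, Block N1@5, Block S1@5, Block S2@5, Press load A@9): d1:9  d2:9  d3:5  d4:5  d5:8  d6:8  d7:6  d8:1  d9:3  d10:3  d11:3  d12:3 ⇒ 9.
Reduction 14 − 9 = 5.

5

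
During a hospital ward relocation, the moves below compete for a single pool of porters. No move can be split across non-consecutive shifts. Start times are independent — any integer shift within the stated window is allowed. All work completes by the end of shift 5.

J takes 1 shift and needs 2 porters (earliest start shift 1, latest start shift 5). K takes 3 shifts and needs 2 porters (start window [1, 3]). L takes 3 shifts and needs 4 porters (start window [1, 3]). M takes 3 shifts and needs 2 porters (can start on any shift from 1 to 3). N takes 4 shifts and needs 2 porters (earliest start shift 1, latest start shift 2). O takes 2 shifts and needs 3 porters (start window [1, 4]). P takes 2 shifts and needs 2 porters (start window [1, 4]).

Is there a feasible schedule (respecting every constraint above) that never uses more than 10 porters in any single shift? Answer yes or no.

yes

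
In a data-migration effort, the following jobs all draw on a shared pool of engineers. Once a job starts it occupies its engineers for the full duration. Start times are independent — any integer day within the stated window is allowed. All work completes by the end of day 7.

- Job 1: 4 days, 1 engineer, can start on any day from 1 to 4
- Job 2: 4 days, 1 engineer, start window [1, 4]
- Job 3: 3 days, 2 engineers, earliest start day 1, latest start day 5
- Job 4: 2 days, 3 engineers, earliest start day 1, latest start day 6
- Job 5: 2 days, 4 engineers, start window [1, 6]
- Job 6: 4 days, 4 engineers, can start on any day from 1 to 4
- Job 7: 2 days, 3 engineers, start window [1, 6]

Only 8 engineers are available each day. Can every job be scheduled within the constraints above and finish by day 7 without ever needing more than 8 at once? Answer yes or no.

Schedule Job 1@1, Job 2@1, Job 3@3, Job 4@1, Job 5@6, Job 6@3, Job 7@1: d1:8  d2:8  d3:8  d4:8  d5:6  d6:8  d7:4 — peak 8 ≤ 8.

yes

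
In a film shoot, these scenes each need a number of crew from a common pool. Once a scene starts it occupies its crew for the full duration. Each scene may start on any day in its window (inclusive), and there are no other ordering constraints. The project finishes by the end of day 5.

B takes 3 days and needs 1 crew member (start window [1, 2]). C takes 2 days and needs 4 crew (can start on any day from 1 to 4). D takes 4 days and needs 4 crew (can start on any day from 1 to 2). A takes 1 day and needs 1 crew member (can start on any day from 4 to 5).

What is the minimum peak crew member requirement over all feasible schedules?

8

Early-start (B@1, C@1, D@1, A@4) gives peak 9: d1:9  d2:9  d3:5  d4:5  d5:0.
Shift C→4, A→5.
Schedule B@1, C@4, D@1, A@5: d1:5  d2:5  d3:5  d4:8  d5:5 — peak 8.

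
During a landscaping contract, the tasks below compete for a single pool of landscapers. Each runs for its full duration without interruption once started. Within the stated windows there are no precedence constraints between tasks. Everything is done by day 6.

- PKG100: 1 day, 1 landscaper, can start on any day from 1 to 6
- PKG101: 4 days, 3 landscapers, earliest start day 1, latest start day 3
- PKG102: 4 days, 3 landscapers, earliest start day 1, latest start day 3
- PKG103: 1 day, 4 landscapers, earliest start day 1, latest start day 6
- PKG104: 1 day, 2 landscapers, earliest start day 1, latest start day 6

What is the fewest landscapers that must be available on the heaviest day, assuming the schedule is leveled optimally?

Early-start (PKG100@1, PKG101@1, PKG102@1, PKG103@1, PKG104@1) gives peak 13: d1:13  d2:6  d3:6  d4:6  d5:0  d6:0.
Shift PKG102→2, PKG103→6.
Schedule PKG100@1, PKG101@1, PKG102@2, PKG103@6, PKG104@1: d1:6  d2:6  d3:6  d4:6  d5:3  d6:4 — peak 6.
Total landscaper-days = 31 over 6 days ⇒ peak ≥ ⌈31/6⌉ = 6, so 6 is optimal.

6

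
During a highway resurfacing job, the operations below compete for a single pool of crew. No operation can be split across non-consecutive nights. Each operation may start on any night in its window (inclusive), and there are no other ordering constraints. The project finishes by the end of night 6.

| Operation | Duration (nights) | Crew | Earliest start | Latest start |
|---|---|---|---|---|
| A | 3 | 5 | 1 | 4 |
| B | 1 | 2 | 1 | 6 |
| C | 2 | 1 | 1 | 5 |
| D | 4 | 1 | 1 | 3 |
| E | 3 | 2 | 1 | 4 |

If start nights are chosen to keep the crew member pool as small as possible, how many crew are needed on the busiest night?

6

Early-start (A@1, B@1, C@1, D@1, E@1) gives peak 11: n1:11  n2:9  n3:8  n4:1  n5:0  n6:0.
Shift B→4, D→3, E→4.
Schedule A@1, B@4, C@1, D@3, E@4: n1:6  n2:6  n3:6  n4:5  n5:3  n6:3 — peak 6.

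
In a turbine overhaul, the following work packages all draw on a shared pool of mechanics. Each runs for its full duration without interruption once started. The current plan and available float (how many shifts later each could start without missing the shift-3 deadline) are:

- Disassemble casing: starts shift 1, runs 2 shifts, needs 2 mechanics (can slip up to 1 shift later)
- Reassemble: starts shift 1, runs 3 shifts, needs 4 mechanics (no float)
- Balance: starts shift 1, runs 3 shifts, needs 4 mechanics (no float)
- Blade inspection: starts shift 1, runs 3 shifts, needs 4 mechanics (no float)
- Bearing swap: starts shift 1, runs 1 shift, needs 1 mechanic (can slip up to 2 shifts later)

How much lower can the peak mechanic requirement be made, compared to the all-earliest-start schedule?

1

Early-start peak: s1:15  s2:14  s3:12 ⇒ 15.
Leveled (Disassemble casing@1, Reassemble@1, Balance@1, Blade inspection@1, Bearing swap@3): s1:14  s2:14  s3:13 ⇒ 14.
Reduction 15 − 14 = 1.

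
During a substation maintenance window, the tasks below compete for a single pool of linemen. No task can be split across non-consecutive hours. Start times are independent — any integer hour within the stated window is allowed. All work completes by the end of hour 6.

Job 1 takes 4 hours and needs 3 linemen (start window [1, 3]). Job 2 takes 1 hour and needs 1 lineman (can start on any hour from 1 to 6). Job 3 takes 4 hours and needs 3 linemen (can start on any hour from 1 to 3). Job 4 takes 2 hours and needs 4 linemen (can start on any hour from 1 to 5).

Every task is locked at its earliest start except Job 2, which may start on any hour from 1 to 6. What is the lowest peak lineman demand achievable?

Job 2@1: h1:11  h2:10  h3:6  h4:6  h5:0  h6:0 → peak 11
Job 2@2: h1:10  h2:11  h3:6  h4:6  h5:0  h6:0 → peak 11
Job 2@3: h1:10  h2:10  h3:7  h4:6  h5:0  h6:0 → peak 10
Job 2@4: h1:10  h2:10  h3:6  h4:7  h5:0  h6:0 → peak 10
Job 2@5: h1:10  h2:10  h3:6  h4:6  h5:1  h6:0 → peak 10
Job 2@6: h1:10  h2:10  h3:6  h4:6  h5:0  h6:1 → peak 10
Best is Job 2@3, peak 10.

10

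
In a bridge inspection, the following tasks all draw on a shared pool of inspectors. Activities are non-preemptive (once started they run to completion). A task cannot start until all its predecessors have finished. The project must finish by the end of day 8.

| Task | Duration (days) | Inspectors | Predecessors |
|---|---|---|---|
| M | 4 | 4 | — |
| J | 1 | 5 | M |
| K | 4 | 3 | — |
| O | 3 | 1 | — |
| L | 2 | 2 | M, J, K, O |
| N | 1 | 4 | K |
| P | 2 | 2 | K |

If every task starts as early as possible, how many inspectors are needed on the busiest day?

11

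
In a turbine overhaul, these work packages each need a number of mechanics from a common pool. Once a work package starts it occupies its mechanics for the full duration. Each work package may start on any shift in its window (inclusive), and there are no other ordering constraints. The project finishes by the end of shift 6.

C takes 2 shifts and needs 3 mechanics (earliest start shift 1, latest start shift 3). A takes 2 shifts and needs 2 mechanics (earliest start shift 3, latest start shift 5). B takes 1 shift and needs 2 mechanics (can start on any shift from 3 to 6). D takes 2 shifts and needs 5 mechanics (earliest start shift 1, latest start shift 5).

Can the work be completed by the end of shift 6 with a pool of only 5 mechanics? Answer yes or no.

Schedule C@1, A@3, B@3, D@5: s1:3  s2:3  s3:4  s4:2  s5:5  s6:5 — peak 5 ≤ 5.

yes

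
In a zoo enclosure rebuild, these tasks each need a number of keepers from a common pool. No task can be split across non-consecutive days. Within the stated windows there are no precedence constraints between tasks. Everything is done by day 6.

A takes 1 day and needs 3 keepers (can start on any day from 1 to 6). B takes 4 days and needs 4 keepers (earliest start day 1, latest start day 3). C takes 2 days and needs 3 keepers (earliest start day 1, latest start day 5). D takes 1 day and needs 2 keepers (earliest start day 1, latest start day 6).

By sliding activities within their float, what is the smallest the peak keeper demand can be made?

6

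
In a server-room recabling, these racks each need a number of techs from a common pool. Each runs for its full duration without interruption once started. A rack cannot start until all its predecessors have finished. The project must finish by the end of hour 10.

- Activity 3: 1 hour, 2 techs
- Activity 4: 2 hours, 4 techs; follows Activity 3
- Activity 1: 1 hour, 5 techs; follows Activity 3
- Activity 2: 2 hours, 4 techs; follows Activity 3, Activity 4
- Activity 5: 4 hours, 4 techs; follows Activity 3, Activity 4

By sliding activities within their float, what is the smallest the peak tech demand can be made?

Early-start (Activity 3@1, Activity 4@2, Activity 1@2, Activity 2@4, Activity 5@4) gives peak 9: h1:2  h2:9  h3:4  h4:8  h5:8  h6:4  h7:4  h8:0  h9:0  h10:0.
Shift Activity 1→4, Activity 2→5, Activity 5→7.
Schedule Activity 3@1, Activity 4@2, Activity 1@4, Activity 2@5, Activity 5@7: h1:2  h2:4  h3:4  h4:5  h5:4  h6:4  h7:4  h8:4  h9:4  h10:4 — peak 5.

5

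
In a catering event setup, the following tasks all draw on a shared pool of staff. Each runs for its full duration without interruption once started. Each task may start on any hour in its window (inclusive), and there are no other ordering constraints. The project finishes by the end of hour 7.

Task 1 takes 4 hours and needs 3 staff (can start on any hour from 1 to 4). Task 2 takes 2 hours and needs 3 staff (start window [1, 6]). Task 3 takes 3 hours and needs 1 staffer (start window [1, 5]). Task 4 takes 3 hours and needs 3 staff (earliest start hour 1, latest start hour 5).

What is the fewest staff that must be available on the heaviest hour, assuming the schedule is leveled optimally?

6

Early-start (Task 1@1, Task 2@1, Task 3@1, Task 4@1) gives peak 10: h1:10  h2:10  h3:7  h4:3  h5:0  h6:0  h7:0.
Shift Task 3→3, Task 4→5.
Schedule Task 1@1, Task 2@1, Task 3@3, Task 4@5: h1:6  h2:6  h3:4  h4:4  h5:4  h6:3  h7:3 — peak 6.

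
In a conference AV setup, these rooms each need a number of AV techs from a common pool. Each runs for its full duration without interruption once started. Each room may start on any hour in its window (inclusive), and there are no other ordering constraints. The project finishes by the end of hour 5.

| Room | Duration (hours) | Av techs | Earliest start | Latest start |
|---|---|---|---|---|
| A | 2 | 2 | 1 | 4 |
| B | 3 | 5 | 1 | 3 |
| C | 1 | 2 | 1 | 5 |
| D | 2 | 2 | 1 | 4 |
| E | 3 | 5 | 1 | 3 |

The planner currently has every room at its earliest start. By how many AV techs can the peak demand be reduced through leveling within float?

6

Early-start peak: h1:16  h2:14  h3:10  h4:0  h5:0 ⇒ 16.
Leveled (A@1, B@1, C@1, D@4, E@3): h1:9  h2:7  h3:10  h4:7  h5:7 ⇒ 10.
Reduction 16 − 10 = 6.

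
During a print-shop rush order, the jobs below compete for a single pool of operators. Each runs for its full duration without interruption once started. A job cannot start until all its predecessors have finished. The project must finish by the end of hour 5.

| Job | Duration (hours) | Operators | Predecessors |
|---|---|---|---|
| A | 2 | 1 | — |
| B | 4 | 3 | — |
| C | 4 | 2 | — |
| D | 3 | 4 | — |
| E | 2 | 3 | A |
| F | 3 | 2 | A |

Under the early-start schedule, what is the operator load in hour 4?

10

At early start, hour 4 has: B, C, E, F.
Demand: 3 + 2 + 3 + 2 = 10.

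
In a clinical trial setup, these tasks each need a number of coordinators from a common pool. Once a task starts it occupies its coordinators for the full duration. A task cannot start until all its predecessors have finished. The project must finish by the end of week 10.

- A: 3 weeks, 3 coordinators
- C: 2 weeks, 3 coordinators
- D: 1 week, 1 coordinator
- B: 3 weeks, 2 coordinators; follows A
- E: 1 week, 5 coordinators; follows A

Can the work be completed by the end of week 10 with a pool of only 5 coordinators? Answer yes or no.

Schedule A@1, C@4, D@1, B@4, E@7: w1:4  w2:3  w3:3  w4:5  w5:5  w6:2  w7:5  w8:0  w9:0  w10:0 — peak 5 ≤ 5.

yes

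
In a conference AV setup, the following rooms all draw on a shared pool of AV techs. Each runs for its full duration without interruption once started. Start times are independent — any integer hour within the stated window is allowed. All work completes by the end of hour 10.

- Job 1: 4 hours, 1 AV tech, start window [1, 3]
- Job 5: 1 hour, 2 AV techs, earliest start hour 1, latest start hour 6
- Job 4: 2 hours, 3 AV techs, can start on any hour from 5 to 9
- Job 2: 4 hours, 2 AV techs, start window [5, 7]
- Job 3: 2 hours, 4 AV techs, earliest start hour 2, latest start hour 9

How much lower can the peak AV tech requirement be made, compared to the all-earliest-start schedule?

Early-start peak: h1:3  h2:5  h3:5  h4:1  h5:5  h6:5  h7:2  h8:2  h9:0  h10:0 ⇒ 5.
Leveled (Job 1@1, Job 5@1, Job 4@5, Job 2@5, Job 3@2): h1:3  h2:5  h3:5  h4:1  h5:5  h6:5  h7:2  h8:2  h9:0  h10:0 ⇒ 5.
Reduction 5 − 5 = 0.

0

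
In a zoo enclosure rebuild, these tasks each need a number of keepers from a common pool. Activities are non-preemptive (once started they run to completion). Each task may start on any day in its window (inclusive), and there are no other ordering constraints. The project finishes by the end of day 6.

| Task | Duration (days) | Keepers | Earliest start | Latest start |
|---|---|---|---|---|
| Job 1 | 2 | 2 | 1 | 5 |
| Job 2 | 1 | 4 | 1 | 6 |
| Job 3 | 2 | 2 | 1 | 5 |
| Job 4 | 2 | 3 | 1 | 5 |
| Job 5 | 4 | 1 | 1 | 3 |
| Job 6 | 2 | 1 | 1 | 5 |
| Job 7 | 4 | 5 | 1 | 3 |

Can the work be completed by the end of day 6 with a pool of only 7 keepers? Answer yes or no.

Total keeper-days = 44; over 6 days the average is 44/6 > 7, so some day must exceed 7.

no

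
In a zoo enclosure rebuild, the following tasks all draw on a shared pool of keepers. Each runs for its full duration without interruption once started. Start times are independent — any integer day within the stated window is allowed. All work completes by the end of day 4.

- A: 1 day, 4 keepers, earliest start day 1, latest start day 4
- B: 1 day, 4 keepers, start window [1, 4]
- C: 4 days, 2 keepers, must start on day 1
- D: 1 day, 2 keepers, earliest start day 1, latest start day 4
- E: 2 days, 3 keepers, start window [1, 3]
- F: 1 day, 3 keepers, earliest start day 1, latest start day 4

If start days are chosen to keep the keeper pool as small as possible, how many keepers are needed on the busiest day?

8

Early-start (A@1, B@1, C@1, D@1, E@1, F@1) gives peak 18: d1:18  d2:5  d3:2  d4:2.
Shift B→2, E→3, F→3.
Schedule A@1, B@2, C@1, D@1, E@3, F@3: d1:8  d2:6  d3:8  d4:5 — peak 8.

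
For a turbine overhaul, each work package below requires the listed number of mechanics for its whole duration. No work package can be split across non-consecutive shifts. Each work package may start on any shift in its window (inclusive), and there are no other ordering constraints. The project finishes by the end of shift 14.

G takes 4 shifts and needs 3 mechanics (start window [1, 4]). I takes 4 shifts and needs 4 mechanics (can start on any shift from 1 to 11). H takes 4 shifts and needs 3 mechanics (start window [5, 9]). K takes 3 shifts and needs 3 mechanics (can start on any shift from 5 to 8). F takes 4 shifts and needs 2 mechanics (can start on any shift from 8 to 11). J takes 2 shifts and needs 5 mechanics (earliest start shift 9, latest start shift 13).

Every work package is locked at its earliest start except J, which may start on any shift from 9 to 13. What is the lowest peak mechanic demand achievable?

7

J@9: s1:7  s2:7  s3:7  s4:7  s5:6  s6:6  s7:6  s8:5  s9:7  s10:7  s11:2  s12:0  s13:0  s14:0 → peak 7
J@10: s1:7  s2:7  s3:7  s4:7  s5:6  s6:6  s7:6  s8:5  s9:2  s10:7  s11:7  s12:0  s13:0  s14:0 → peak 7
J@11: s1:7  s2:7  s3:7  s4:7  s5:6  s6:6  s7:6  s8:5  s9:2  s10:2  s11:7  s12:5  s13:0  s14:0 → peak 7
J@12: s1:7  s2:7  s3:7  s4:7  s5:6  s6:6  s7:6  s8:5  s9:2  s10:2  s11:2  s12:5  s13:5  s14:0 → peak 7
J@13: s1:7  s2:7  s3:7  s4:7  s5:6  s6:6  s7:6  s8:5  s9:2  s10:2  s11:2  s12:0  s13:5  s14:5 → peak 7
Best is J@9, peak 7.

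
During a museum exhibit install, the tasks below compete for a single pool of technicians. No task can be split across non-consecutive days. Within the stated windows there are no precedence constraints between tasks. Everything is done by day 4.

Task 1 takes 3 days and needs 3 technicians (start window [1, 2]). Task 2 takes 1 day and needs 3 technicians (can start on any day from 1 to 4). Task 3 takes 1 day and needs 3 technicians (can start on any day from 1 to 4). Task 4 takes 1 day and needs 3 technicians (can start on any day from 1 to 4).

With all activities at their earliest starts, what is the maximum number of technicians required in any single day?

12

Early-start schedule: Task 1@1, Task 2@1, Task 3@1, Task 4@1.
Load per day: day 1: 12, day 2: 3, day 3: 3, day 4: 0.
Peak is 12.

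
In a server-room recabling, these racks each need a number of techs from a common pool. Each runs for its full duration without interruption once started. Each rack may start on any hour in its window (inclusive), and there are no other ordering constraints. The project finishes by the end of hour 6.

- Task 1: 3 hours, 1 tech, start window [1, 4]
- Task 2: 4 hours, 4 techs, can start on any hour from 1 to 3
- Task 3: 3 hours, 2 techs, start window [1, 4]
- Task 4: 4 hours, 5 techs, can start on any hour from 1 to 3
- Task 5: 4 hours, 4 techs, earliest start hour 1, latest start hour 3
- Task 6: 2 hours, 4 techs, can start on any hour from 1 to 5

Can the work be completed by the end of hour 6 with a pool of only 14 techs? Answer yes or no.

no

The minimum achievable peak is 15; 14 < 15, so no feasible schedule stays within the cap.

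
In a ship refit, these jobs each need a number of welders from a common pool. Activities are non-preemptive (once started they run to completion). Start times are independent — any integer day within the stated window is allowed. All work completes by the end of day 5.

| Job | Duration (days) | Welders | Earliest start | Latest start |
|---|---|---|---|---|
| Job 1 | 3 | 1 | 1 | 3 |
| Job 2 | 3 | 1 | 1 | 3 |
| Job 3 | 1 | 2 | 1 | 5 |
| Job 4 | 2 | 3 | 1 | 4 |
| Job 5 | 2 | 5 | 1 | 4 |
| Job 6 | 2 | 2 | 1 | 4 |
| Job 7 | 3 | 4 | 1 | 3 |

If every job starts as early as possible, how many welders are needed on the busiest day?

Early-start schedule: Job 1@1, Job 2@1, Job 3@1, Job 4@1, Job 5@1, Job 6@1, Job 7@1.
Load per day: day 1: 18, day 2: 16, day 3: 6, day 4: 0, day 5: 0.
Peak is 18.

18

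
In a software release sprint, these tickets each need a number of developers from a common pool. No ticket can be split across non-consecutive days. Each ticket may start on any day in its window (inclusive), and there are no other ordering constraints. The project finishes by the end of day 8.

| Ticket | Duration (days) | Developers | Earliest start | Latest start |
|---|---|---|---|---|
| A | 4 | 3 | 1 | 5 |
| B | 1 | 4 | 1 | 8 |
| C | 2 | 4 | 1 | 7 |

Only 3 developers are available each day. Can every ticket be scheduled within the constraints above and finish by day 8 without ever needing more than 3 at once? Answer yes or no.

The minimum achievable peak is 4; 3 < 4, so no feasible schedule stays within the cap.

no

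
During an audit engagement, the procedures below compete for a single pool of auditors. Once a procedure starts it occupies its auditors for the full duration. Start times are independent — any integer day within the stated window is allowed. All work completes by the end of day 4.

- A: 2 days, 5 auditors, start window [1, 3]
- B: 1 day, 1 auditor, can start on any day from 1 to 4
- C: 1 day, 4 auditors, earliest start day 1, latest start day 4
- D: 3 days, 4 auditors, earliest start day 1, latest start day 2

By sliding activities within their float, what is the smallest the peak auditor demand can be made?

9

Early-start (A@1, B@1, C@1, D@1) gives peak 14: d1:14  d2:9  d3:4  d4:0.
Shift C→3, D→2.
Schedule A@1, B@1, C@3, D@2: d1:6  d2:9  d3:8  d4:4 — peak 9.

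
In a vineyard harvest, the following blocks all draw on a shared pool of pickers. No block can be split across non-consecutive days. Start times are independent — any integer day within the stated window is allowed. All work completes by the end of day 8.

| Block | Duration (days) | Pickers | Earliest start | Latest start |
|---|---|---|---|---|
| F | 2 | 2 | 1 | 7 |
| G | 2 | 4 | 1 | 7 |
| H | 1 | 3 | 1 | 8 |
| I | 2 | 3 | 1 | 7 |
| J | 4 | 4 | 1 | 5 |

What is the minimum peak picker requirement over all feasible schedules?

Early-start (F@1, G@1, H@1, I@1, J@1) gives peak 16: d1:16  d2:13  d3:4  d4:4  d5:0  d6:0  d7:0  d8:0.
Shift H→3, I→3, J→5.
Schedule F@1, G@1, H@3, I@3, J@5: d1:6  d2:6  d3:6  d4:3  d5:4  d6:4  d7:4  d8:4 — peak 6.

6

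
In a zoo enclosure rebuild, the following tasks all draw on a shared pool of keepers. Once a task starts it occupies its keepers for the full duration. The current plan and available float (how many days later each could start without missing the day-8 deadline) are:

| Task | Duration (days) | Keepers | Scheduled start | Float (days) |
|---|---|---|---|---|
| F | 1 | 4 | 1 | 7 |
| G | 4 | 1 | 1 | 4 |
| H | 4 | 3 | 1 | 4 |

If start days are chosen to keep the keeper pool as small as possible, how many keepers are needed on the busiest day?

4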